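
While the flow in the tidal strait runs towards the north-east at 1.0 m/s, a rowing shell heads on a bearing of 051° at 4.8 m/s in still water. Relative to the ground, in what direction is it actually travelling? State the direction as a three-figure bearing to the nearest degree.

050°

Taking east as x and north as y: velocity relative to the water = (3.730, 3.021) m/s; the water relative to ground = (0.707, 0.707) m/s.
Velocity relative to ground = (3.730, 3.021) + (0.707, 0.707) = (4.437, 3.728) m/s.
Bearing = atan2(4.44, 3.73) = 49.97° clockwise from north.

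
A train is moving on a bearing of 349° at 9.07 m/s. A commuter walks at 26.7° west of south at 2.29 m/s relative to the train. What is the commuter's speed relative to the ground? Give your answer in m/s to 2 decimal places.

Taking east as x and north as y: train velocity = (-1.731, 8.903) m/s; commuter velocity relative to train = (-1.029, -2.046) m/s.
Velocity relative to ground = (-1.731, 8.903) + (-1.029, -2.046) = (-2.760, 6.858) m/s.
Speed = |(-2.760, 6.858)| = 7.392 m/s.

7.39 m/s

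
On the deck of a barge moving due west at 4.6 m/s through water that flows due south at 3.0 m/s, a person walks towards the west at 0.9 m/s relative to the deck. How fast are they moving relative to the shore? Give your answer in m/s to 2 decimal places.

6.26 m/s

In east/north components (m/s): person relative to barge = (-0.900, 0.000); barge relative to water = (-4.600, 0.000); water relative to ground = (0.000, -3.000).
Sum = (-5.500, -3.000) m/s.
Speed = |(-5.500, -3.000)| = 6.265 m/s.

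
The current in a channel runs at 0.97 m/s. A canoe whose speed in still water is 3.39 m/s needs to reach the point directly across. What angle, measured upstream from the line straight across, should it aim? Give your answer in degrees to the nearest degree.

To cancel the current, the upstream component of the canoe's velocity must equal the flow: 3.39 sin θ = 0.97.
sin θ = 0.97 / 3.39 = 0.2861.
θ = arcsin(0.2861) = 16.627°.

17°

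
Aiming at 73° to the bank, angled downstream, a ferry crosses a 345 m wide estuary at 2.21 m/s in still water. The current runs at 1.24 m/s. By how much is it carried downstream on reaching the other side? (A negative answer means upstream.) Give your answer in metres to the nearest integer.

Perpendicular speed = 2.113 m/s; crossing time = 345 / 2.113 = 163.241 s.
Net downstream speed = 1.886 m/s.
Drift = 1.886 × 163.241 = 307.897 m (downstream).

308 m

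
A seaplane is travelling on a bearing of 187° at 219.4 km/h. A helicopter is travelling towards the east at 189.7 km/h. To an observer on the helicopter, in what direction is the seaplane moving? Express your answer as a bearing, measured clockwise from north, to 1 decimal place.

Taking east as x and north as y: seaplane velocity = (-26.738, -217.765) km/h; helicopter velocity = (189.700, 0.000) km/h.
Velocity of seaplane relative to helicopter = (-26.738, -217.765) − (189.700, 0.000) = (-216.438, -217.765) km/h.
Bearing = atan2(-216.44, -217.76) = 224.82° clockwise from north.

224.8°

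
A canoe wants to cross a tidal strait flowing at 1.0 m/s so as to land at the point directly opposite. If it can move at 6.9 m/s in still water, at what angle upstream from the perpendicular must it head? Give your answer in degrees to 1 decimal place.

8.3°

To cancel the current, the upstream component of the canoe's velocity must equal the flow: 6.9 sin θ = 1.0.
sin θ = 1.0 / 6.9 = 0.1449.
θ = arcsin(0.1449) = 8.333°.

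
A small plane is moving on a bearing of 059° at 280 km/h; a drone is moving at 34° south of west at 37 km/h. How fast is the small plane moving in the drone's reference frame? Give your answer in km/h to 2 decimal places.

316.96 km/h

Taking east as x and north as y: small plane velocity = (240.007, 144.211) km/h; drone velocity = (-30.674, -20.690) km/h.
Velocity of small plane relative to drone = (240.007, 144.211) − (-30.674, -20.690) = (270.681, 164.901) km/h.
Magnitude = |(270.681, 164.901)| = 316.955 km/h.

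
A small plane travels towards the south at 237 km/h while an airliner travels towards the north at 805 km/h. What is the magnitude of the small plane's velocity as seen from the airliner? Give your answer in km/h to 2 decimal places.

1042.00 km/h

Taking east as x and north as y: small plane velocity = (0.000, -237.000) km/h; airliner velocity = (0.000, 805.000) km/h.
Velocity of small plane relative to airliner = (0.000, -237.000) − (0.000, 805.000) = (0.000, -1042.000) km/h.
Magnitude = |(0.000, -1042.000)| = 1042.000 km/h.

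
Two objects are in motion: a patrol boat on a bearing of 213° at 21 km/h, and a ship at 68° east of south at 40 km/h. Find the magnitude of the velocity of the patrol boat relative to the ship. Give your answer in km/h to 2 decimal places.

Taking east as x and north as y: patrol boat velocity = (-11.437, -17.612) km/h; ship velocity = (37.087, -14.984) km/h.
Velocity of patrol boat relative to ship = (-11.437, -17.612) − (37.087, -14.984) = (-48.525, -2.628) km/h.
Magnitude = |(-48.525, -2.628)| = 48.596 km/h.

48.60 km/h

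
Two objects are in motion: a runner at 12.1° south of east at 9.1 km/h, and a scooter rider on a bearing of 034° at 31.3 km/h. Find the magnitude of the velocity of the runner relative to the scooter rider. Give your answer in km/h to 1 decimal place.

Taking east as x and north as y: runner velocity = (8.898, -1.908) km/h; scooter rider velocity = (17.503, 25.949) km/h.
Velocity of runner relative to scooter rider = (8.898, -1.908) − (17.503, 25.949) = (-8.605, -27.856) km/h.
Magnitude = |(-8.605, -27.856)| = 29.155 km/h.

29.2 km/h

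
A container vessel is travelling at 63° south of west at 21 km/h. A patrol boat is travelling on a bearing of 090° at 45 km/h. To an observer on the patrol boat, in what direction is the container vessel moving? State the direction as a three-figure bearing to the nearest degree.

Taking east as x and north as y: container vessel velocity = (-9.534, -18.711) km/h; patrol boat velocity = (45.000, 0.000) km/h.
Velocity of container vessel relative to patrol boat = (-9.534, -18.711) − (45.000, 0.000) = (-54.534, -18.711) km/h.
Bearing = atan2(-54.53, -18.71) = 251.06° clockwise from north.

251°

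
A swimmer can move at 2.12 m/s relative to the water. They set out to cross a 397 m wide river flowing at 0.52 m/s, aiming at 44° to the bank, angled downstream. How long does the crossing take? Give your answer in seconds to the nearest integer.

270 s

The component of the swimmer's velocity perpendicular to the bank is 2.12 × sin 44° = 1.473 m/s.
Only the cross-stream component determines the crossing time; the current contributes nothing perpendicular to the bank.
Time = 397 / 1.473 = 269.577 s.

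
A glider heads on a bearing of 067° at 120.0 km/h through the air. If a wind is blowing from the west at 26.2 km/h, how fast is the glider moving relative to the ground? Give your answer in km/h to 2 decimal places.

Taking east as x and north as y: velocity relative to the air = (110.461, 46.888) km/h; the air relative to ground = (26.200, 0.000) km/h.
Velocity relative to ground = (110.461, 46.888) + (26.200, 0.000) = (136.661, 46.888) km/h.
Speed = |(136.661, 46.888)| = 144.480 km/h.

144.48 km/h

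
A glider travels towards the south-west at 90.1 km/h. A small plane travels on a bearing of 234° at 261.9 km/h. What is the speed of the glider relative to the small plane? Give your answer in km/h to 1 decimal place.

Taking east as x and north as y: glider velocity = (-63.710, -63.710) km/h; small plane velocity = (-211.882, -153.941) km/h.
Velocity of glider relative to small plane = (-63.710, -63.710) − (-211.882, -153.941) = (148.171, 90.231) km/h.
Magnitude = |(148.171, 90.231)| = 173.483 km/h.

173.5 km/h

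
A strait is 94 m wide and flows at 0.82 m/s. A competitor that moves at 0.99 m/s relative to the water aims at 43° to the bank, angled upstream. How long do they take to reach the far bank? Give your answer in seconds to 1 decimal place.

139.2 s

The component of the competitor's velocity perpendicular to the bank is 0.99 × sin 43° = 0.675 m/s.
Only the cross-stream component determines the crossing time; the current contributes nothing perpendicular to the bank.
Time = 94 / 0.675 = 139.222 s.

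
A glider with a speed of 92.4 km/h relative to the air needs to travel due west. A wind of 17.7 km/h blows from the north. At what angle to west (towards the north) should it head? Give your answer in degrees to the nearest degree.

The wind pushes perpendicular to the desired track; the heading must have a component into the wind equal to 17.7 km/h: 92.4 sin θ = 17.7.
sin θ = 0.1916, so θ = 11.044°.

11°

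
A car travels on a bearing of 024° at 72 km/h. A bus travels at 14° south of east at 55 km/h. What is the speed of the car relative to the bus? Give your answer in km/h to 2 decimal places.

Taking east as x and north as y: car velocity = (29.285, 65.775) km/h; bus velocity = (53.366, -13.306) km/h.
Velocity of car relative to bus = (29.285, 65.775) − (53.366, -13.306) = (-24.081, 79.081) km/h.
Magnitude = |(-24.081, 79.081)| = 82.666 km/h.

82.67 km/h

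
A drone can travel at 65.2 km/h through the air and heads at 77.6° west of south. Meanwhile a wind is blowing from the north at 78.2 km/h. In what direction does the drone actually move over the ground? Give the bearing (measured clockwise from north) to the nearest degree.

215°

Taking east as x and north as y: velocity relative to the air = (-63.679, -14.001) km/h; the air relative to ground = (0.000, -78.200) km/h.
Velocity relative to ground = (-63.679, -14.001) + (0.000, -78.200) = (-63.679, -92.201) km/h.
Bearing = atan2(-63.68, -92.20) = 214.63° clockwise from north.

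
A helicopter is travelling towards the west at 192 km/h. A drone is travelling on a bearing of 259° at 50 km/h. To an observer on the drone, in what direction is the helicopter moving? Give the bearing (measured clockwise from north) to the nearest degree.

Taking east as x and north as y: helicopter velocity = (-192.000, 0.000) km/h; drone velocity = (-49.081, -9.540) km/h.
Velocity of helicopter relative to drone = (-192.000, 0.000) − (-49.081, -9.540) = (-142.919, 9.540) km/h.
Bearing = atan2(-142.92, 9.54) = 273.82° clockwise from north.

274°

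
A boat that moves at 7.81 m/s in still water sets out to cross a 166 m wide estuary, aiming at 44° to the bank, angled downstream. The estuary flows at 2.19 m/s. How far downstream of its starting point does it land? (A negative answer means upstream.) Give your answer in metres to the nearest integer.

Perpendicular speed = 5.425 m/s; crossing time = 166 / 5.425 = 30.597 s.
Net downstream speed = 7.808 m/s.
Drift = 7.808 × 30.597 = 238.907 m (downstream).

239 m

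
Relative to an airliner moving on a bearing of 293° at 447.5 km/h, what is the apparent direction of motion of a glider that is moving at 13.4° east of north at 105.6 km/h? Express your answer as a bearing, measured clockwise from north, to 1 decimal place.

Taking east as x and north as y: glider velocity = (24.473, 102.725) km/h; airliner velocity = (-411.926, 174.852) km/h.
Velocity of glider relative to airliner = (24.473, 102.725) − (-411.926, 174.852) = (436.399, -72.127) km/h.
Bearing = atan2(436.40, -72.13) = 99.38° clockwise from north.

099.4°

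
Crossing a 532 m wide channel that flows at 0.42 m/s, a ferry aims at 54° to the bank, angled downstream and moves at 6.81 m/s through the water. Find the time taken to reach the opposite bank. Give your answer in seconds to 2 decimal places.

96.56 s

The component of the ferry's velocity perpendicular to the bank is 6.81 × sin 54° = 5.509 m/s.
Only the cross-stream component determines the crossing time; the current contributes nothing perpendicular to the bank.
Time = 532 / 5.509 = 96.562 s.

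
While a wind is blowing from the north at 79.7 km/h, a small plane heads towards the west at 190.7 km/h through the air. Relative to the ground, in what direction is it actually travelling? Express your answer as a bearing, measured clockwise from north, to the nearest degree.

247°

Taking east as x and north as y: velocity relative to the air = (-190.700, 0.000) km/h; the air relative to ground = (0.000, -79.700) km/h.
Velocity relative to ground = (-190.700, 0.000) + (0.000, -79.700) = (-190.700, -79.700) km/h.
Bearing = atan2(-190.70, -79.70) = 247.32° clockwise from north.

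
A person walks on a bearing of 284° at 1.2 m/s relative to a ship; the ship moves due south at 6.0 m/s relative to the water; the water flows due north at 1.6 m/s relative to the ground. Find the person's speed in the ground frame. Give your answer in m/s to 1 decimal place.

4.3 m/s

In east/north components (m/s): person relative to ship = (-1.164, 0.290); ship relative to water = (0.000, -6.000); water relative to ground = (0.000, 1.600).
Sum = (-1.164, -4.110) m/s.
Speed = |(-1.164, -4.110)| = 4.271 m/s.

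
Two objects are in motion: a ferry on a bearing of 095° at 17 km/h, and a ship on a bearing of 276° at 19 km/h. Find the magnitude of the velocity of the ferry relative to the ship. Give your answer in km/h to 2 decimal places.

Taking east as x and north as y: ferry velocity = (16.935, -1.482) km/h; ship velocity = (-18.896, 1.986) km/h.
Velocity of ferry relative to ship = (16.935, -1.482) − (-18.896, 1.986) = (35.831, -3.468) km/h.
Magnitude = |(35.831, -3.468)| = 35.999 km/h.

36.00 km/h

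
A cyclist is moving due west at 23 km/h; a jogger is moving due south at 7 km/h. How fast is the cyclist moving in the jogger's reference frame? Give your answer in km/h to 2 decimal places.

24.04 km/h

Taking east as x and north as y: cyclist velocity = (-23.000, 0.000) km/h; jogger velocity = (0.000, -7.000) km/h.
Velocity of cyclist relative to jogger = (-23.000, 0.000) − (0.000, -7.000) = (-23.000, 7.000) km/h.
Magnitude = |(-23.000, 7.000)| = 24.042 km/h.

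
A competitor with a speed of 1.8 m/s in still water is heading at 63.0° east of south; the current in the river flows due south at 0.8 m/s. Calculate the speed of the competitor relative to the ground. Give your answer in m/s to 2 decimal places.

2.28 m/s

Taking east as x and north as y: velocity relative to the water = (1.604, -0.817) m/s; the water relative to ground = (0.000, -0.800) m/s.
Velocity relative to ground = (1.604, -0.817) + (0.000, -0.800) = (1.604, -1.617) m/s.
Speed = |(1.604, -1.617)| = 2.278 m/s.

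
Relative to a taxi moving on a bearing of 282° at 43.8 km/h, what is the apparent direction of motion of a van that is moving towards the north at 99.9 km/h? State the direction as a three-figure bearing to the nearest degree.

Taking east as x and north as y: van velocity = (0.000, 99.900) km/h; taxi velocity = (-42.843, 9.107) km/h.
Velocity of van relative to taxi = (0.000, 99.900) − (-42.843, 9.107) = (42.843, 90.793) km/h.
Bearing = atan2(42.84, 90.79) = 25.26° clockwise from north.

025°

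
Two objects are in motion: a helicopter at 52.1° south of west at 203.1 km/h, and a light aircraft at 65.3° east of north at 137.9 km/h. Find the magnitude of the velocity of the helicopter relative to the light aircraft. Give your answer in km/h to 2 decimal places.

Taking east as x and north as y: helicopter velocity = (-124.761, -160.263) km/h; light aircraft velocity = (125.283, 57.624) km/h.
Velocity of helicopter relative to light aircraft = (-124.761, -160.263) − (125.283, 57.624) = (-250.045, -217.887) km/h.
Magnitude = |(-250.045, -217.887)| = 331.658 km/h.

331.66 km/h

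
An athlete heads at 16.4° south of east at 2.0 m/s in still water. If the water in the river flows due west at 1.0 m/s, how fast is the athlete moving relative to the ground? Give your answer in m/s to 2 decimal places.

1.08 m/s

Taking east as x and north as y: velocity relative to the water = (1.919, -0.565) m/s; the water relative to ground = (-1.000, 0.000) m/s.
Velocity relative to ground = (1.919, -0.565) + (-1.000, 0.000) = (0.919, -0.565) m/s.
Speed = |(0.919, -0.565)| = 1.078 m/s.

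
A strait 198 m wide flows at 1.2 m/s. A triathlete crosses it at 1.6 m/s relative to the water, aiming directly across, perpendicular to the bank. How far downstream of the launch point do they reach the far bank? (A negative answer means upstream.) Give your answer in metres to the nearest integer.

Perpendicular speed = 1.600 m/s; crossing time = 198 / 1.600 = 123.750 s.
Net downstream speed = 1.200 m/s.
Drift = 1.200 × 123.750 = 148.500 m (downstream).

149 m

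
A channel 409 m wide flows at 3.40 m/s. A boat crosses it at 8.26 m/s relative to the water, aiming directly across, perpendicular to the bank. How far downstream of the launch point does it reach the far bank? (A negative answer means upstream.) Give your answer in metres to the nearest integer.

Perpendicular speed = 8.260 m/s; crossing time = 409 / 8.260 = 49.516 s.
Net downstream speed = 3.400 m/s.
Drift = 3.400 × 49.516 = 168.354 m (downstream).

168 m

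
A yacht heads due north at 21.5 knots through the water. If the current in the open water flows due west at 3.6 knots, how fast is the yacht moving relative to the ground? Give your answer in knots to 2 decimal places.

21.80 knots

Taking east as x and north as y: velocity relative to the water = (0.000, 21.500) knots; the water relative to ground = (-3.600, 0.000) knots.
Velocity relative to ground = (0.000, 21.500) + (-3.600, 0.000) = (-3.600, 21.500) knots.
Speed = |(-3.600, 21.500)| = 21.799 knots.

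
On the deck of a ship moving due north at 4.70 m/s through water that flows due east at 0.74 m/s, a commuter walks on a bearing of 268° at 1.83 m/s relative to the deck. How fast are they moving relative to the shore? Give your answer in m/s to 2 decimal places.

4.76 m/s

In east/north components (m/s): commuter relative to ship = (-1.829, -0.064); ship relative to water = (0.000, 4.700); water relative to ground = (0.740, 0.000).
Sum = (-1.089, 4.636) m/s.
Speed = |(-1.089, 4.636)| = 4.762 m/s.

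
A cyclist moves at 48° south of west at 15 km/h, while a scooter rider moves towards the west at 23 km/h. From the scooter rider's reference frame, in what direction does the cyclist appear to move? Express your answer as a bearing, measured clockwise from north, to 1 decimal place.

130.7°

Taking east as x and north as y: cyclist velocity = (-10.037, -11.147) km/h; scooter rider velocity = (-23.000, 0.000) km/h.
Velocity of cyclist relative to scooter rider = (-10.037, -11.147) − (-23.000, 0.000) = (12.963, -11.147) km/h.
Bearing = atan2(12.96, -11.15) = 130.69° clockwise from north.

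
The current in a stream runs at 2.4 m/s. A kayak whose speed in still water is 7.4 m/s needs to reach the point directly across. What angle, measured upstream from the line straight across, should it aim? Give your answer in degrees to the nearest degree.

To cancel the current, the upstream component of the kayak's velocity must equal the flow: 7.4 sin θ = 2.4.
sin θ = 2.4 / 7.4 = 0.3243.
θ = arcsin(0.3243) = 18.925°.

19°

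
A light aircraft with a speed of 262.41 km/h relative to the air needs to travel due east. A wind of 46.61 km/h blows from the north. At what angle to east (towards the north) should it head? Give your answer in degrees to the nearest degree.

The wind pushes perpendicular to the desired track; the heading must have a component into the wind equal to 46.61 km/h: 262.41 sin θ = 46.61.
sin θ = 0.1776, so θ = 10.231°.

10°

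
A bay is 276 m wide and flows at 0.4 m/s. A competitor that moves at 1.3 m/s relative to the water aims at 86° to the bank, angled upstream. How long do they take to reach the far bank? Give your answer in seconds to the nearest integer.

213 s

The component of the competitor's velocity perpendicular to the bank is 1.3 × sin 86° = 1.297 m/s.
The current is parallel to the bank, so it does not affect the crossing time.
Time = 276 / 1.297 = 212.826 s.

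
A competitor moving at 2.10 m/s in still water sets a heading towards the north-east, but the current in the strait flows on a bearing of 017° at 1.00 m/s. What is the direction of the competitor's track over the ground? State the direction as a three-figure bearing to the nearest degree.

036°

Taking east as x and north as y: velocity relative to the water = (1.485, 1.485) m/s; the water relative to ground = (0.292, 0.956) m/s.
Velocity relative to ground = (1.485, 1.485) + (0.292, 0.956) = (1.777, 2.441) m/s.
Bearing = atan2(1.78, 2.44) = 36.06° clockwise from north.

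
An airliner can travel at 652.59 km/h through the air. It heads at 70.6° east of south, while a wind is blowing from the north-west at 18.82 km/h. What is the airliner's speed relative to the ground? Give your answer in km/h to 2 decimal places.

Taking east as x and north as y: velocity relative to the air = (615.538, -216.765) km/h; the air relative to ground = (13.308, -13.308) km/h.
Velocity relative to ground = (615.538, -216.765) + (13.308, -13.308) = (628.845, -230.073) km/h.
Speed = |(628.845, -230.073)| = 669.612 km/h.

669.61 km/h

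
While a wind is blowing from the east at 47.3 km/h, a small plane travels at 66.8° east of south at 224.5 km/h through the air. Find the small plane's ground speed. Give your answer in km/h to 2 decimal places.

181.98 km/h

Taking east as x and north as y: velocity relative to the air = (206.346, -88.440) km/h; the air relative to ground = (-47.300, 0.000) km/h.
Velocity relative to ground = (206.346, -88.440) + (-47.300, 0.000) = (159.046, -88.440) km/h.
Speed = |(159.046, -88.440)| = 181.981 km/h.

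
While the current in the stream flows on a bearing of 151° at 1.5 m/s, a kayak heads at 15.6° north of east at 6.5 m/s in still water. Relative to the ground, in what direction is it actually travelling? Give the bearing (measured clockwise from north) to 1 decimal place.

086.4°

Taking east as x and north as y: velocity relative to the water = (6.261, 1.748) m/s; the water relative to ground = (0.727, -1.312) m/s.
Velocity relative to ground = (6.261, 1.748) + (0.727, -1.312) = (6.988, 0.436) m/s.
Bearing = atan2(6.99, 0.44) = 86.43° clockwise from north.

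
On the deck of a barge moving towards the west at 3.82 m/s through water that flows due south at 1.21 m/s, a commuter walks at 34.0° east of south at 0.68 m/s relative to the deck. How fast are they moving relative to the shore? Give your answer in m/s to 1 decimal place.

In east/north components (m/s): commuter relative to barge = (0.380, -0.564); barge relative to water = (-3.820, 0.000); water relative to ground = (0.000, -1.210).
Sum = (-3.440, -1.774) m/s.
Speed = |(-3.440, -1.774)| = 3.870 m/s.

3.9 m/s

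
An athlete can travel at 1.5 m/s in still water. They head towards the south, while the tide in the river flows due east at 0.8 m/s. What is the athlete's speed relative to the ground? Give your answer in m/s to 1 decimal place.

Taking east as x and north as y: velocity relative to the water = (0.000, -1.500) m/s; the water relative to ground = (0.800, 0.000) m/s.
Velocity relative to ground = (0.000, -1.500) + (0.800, 0.000) = (0.800, -1.500) m/s.
Speed = |(0.800, -1.500)| = 1.700 m/s.

1.7 m/s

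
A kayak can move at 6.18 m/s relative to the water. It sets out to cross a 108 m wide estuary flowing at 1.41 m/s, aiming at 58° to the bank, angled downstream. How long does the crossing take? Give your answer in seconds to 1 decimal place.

The component of the kayak's velocity perpendicular to the bank is 6.18 × sin 58° = 5.241 m/s.
The current is parallel to the bank, so it does not affect the crossing time.
Time = 108 / 5.241 = 20.607 s.

20.6 s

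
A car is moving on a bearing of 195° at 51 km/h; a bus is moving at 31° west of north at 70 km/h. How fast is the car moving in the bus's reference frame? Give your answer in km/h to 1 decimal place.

111.6 km/h

Taking east as x and north as y: car velocity = (-13.200, -49.262) km/h; bus velocity = (-36.053, 60.002) km/h.
Velocity of car relative to bus = (-13.200, -49.262) − (-36.053, 60.002) = (22.853, -109.264) km/h.
Magnitude = |(22.853, -109.264)| = 111.628 km/h.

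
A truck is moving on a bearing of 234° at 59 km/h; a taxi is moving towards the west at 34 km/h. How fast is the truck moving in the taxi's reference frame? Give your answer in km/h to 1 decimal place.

Taking east as x and north as y: truck velocity = (-47.732, -34.679) km/h; taxi velocity = (-34.000, 0.000) km/h.
Velocity of truck relative to taxi = (-47.732, -34.679) − (-34.000, 0.000) = (-13.732, -34.679) km/h.
Magnitude = |(-13.732, -34.679)| = 37.299 km/h.

37.3 km/h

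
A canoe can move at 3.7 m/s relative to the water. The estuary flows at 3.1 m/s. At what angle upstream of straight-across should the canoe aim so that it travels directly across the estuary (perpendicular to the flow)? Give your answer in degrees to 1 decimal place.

To cancel the current, the upstream component of the canoe's velocity must equal the flow: 3.7 sin θ = 3.1.
sin θ = 3.1 / 3.7 = 0.8378.
θ = arcsin(0.8378) = 56.913°.

56.9°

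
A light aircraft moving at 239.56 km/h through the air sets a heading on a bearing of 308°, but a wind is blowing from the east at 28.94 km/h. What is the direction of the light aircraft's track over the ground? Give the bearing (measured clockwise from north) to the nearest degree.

304°

Taking east as x and north as y: velocity relative to the air = (-188.776, 147.488) km/h; the air relative to ground = (-28.940, 0.000) km/h.
Velocity relative to ground = (-188.776, 147.488) + (-28.940, 0.000) = (-217.716, 147.488) km/h.
Bearing = atan2(-217.72, 147.49) = 304.12° clockwise from north.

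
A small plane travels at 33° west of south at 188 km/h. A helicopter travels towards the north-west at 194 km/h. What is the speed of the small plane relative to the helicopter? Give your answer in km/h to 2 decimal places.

296.89 km/h

Taking east as x and north as y: small plane velocity = (-102.392, -157.670) km/h; helicopter velocity = (-137.179, 137.179) km/h.
Velocity of small plane relative to helicopter = (-102.392, -157.670) − (-137.179, 137.179) = (34.787, -294.849) km/h.
Magnitude = |(34.787, -294.849)| = 296.894 km/h.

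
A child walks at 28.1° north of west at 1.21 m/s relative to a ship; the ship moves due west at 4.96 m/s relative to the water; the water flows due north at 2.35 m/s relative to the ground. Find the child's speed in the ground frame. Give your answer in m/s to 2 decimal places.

In east/north components (m/s): child relative to ship = (-1.067, 0.570); ship relative to water = (-4.960, 0.000); water relative to ground = (0.000, 2.350).
Sum = (-6.027, 2.920) m/s.
Speed = |(-6.027, 2.920)| = 6.697 m/s.

6.70 m/s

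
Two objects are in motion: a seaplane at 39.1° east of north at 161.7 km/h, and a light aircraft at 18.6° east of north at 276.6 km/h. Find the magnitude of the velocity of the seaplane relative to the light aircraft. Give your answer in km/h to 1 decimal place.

137.4 km/h

Taking east as x and north as y: seaplane velocity = (101.980, 125.487) km/h; light aircraft velocity = (88.224, 262.153) km/h.
Velocity of seaplane relative to light aircraft = (101.980, 125.487) − (88.224, 262.153) = (13.756, -136.666) km/h.
Magnitude = |(13.756, -136.666)| = 137.357 km/h.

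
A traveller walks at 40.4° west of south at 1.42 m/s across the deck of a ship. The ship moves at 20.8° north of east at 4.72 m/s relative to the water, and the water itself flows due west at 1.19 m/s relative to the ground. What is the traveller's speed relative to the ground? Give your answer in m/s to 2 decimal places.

In east/north components (m/s): traveller relative to ship = (-0.920, -1.081); ship relative to water = (4.412, 1.676); water relative to ground = (-1.190, 0.000).
Sum = (2.302, 0.595) m/s.
Speed = |(2.302, 0.595)| = 2.378 m/s.

2.38 m/s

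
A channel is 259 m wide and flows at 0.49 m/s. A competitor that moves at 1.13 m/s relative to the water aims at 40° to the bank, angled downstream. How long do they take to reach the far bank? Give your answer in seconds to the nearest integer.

357 s

The component of the competitor's velocity perpendicular to the bank is 1.13 × sin 40° = 0.726 m/s.
Only the cross-stream component determines the crossing time; the current contributes nothing perpendicular to the bank.
Time = 259 / 0.726 = 356.577 s.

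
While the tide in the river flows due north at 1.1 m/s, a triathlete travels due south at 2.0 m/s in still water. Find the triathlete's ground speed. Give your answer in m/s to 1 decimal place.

Taking east as x and north as y: velocity relative to the water = (0.000, -2.000) m/s; the water relative to ground = (0.000, 1.100) m/s.
Velocity relative to ground = (0.000, -2.000) + (0.000, 1.100) = (0.000, -0.900) m/s.
Speed = |(0.000, -0.900)| = 0.900 m/s.

0.9 m/s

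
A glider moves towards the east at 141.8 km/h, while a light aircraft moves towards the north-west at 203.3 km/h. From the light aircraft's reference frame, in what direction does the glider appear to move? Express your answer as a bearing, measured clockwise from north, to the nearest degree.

Taking east as x and north as y: glider velocity = (141.800, 0.000) km/h; light aircraft velocity = (-143.755, 143.755) km/h.
Velocity of glider relative to light aircraft = (141.800, 0.000) − (-143.755, 143.755) = (285.555, -143.755) km/h.
Bearing = atan2(285.55, -143.75) = 116.72° clockwise from north.

117°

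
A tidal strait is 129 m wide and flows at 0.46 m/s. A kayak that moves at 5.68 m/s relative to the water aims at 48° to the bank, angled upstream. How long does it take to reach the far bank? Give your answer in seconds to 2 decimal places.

30.56 s

The component of the kayak's velocity perpendicular to the bank is 5.68 × sin 48° = 4.221 m/s.
The current is parallel to the bank, so it does not affect the crossing time.
Time = 129 / 4.221 = 30.561 s.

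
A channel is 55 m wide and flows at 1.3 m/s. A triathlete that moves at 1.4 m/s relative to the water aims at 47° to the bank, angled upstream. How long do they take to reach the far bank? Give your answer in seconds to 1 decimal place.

The component of the triathlete's velocity perpendicular to the bank is 1.4 × sin 47° = 1.024 m/s.
The flow acts along the bank and has no component across it.
Time = 55 / 1.024 = 53.716 s.

53.7 s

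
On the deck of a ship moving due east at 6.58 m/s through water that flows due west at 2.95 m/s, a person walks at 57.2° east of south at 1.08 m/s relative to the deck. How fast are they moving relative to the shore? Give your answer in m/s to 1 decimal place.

In east/north components (m/s): person relative to ship = (0.908, -0.585); ship relative to water = (6.580, 0.000); water relative to ground = (-2.950, 0.000).
Sum = (4.538, -0.585) m/s.
Speed = |(4.538, -0.585)| = 4.575 m/s.

4.6 m/s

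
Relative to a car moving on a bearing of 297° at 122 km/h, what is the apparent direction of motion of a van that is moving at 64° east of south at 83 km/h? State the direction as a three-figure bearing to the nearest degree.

117°

Taking east as x and north as y: van velocity = (74.600, -36.385) km/h; car velocity = (-108.703, 55.387) km/h.
Velocity of van relative to car = (74.600, -36.385) − (-108.703, 55.387) = (183.303, -91.772) km/h.
Bearing = atan2(183.30, -91.77) = 116.60° clockwise from north.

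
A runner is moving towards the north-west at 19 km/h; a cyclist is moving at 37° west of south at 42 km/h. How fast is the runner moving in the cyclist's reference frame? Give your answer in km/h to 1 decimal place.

Taking east as x and north as y: runner velocity = (-13.435, 13.435) km/h; cyclist velocity = (-25.276, -33.543) km/h.
Velocity of runner relative to cyclist = (-13.435, 13.435) − (-25.276, -33.543) = (11.841, 46.978) km/h.
Magnitude = |(11.841, 46.978)| = 48.447 km/h.

48.4 km/h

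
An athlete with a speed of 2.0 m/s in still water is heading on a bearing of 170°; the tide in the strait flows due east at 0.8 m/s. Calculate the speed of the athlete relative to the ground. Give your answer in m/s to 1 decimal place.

Taking east as x and north as y: velocity relative to the water = (0.347, -1.970) m/s; the water relative to ground = (0.800, 0.000) m/s.
Velocity relative to ground = (0.347, -1.970) + (0.800, 0.000) = (1.147, -1.970) m/s.
Speed = |(1.147, -1.970)| = 2.279 m/s.

2.3 m/s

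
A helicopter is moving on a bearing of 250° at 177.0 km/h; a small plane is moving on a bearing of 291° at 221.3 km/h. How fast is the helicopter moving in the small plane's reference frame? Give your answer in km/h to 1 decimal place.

Taking east as x and north as y: helicopter velocity = (-166.326, -60.538) km/h; small plane velocity = (-206.601, 79.307) km/h.
Velocity of helicopter relative to small plane = (-166.326, -60.538) − (-206.601, 79.307) = (40.276, -139.844) km/h.
Magnitude = |(40.276, -139.844)| = 145.529 km/h.

145.5 km/h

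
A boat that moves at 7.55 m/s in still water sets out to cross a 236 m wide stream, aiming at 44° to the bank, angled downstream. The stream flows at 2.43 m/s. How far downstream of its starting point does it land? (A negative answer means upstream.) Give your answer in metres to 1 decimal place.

Perpendicular speed = 5.245 m/s; crossing time = 236 / 5.245 = 44.998 s.
Net downstream speed = 7.861 m/s.
Drift = 7.861 × 44.998 = 353.730 m (downstream).

353.7 m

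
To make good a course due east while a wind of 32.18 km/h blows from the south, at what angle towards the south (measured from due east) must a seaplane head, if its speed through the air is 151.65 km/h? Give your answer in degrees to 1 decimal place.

The wind pushes perpendicular to the desired track; the heading must have a component into the wind equal to 32.18 km/h: 151.65 sin θ = 32.18.
sin θ = 0.2122, so θ = 12.251°.

12.3°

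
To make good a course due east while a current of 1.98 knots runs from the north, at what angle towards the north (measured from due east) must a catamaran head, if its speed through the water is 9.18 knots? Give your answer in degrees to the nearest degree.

12°

The current pushes perpendicular to the desired track; the heading must have a component into the current equal to 1.98 knots: 9.18 sin θ = 1.98.
sin θ = 0.2157, so θ = 12.456°.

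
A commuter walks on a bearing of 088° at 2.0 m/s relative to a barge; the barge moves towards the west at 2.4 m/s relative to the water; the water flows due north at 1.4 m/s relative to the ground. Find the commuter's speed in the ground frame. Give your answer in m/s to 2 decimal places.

1.52 m/s

In east/north components (m/s): commuter relative to barge = (1.999, 0.070); barge relative to water = (-2.400, 0.000); water relative to ground = (0.000, 1.400).
Sum = (-0.401, 1.470) m/s.
Speed = |(-0.401, 1.470)| = 1.524 m/s.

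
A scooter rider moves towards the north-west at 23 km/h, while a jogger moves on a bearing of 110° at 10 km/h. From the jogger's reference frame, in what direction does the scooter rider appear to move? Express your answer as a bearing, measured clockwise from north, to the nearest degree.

307°

Taking east as x and north as y: scooter rider velocity = (-16.263, 16.263) km/h; jogger velocity = (9.397, -3.420) km/h.
Velocity of scooter rider relative to jogger = (-16.263, 16.263) − (9.397, -3.420) = (-25.660, 19.684) km/h.
Bearing = atan2(-25.66, 19.68) = 307.49° clockwise from north.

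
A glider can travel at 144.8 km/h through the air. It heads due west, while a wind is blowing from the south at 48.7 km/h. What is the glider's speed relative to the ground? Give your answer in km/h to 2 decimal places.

152.77 km/h

Taking east as x and north as y: velocity relative to the air = (-144.800, 0.000) km/h; the air relative to ground = (0.000, 48.700) km/h.
Velocity relative to ground = (-144.800, 0.000) + (0.000, 48.700) = (-144.800, 48.700) km/h.
Speed = |(-144.800, 48.700)| = 152.770 km/h.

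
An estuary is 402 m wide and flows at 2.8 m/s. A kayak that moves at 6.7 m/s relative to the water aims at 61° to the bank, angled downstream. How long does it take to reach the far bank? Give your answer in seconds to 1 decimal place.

The component of the kayak's velocity perpendicular to the bank is 6.7 × sin 61° = 5.860 m/s.
Only the cross-stream component determines the crossing time; the current contributes nothing perpendicular to the bank.
Time = 402 / 5.860 = 68.601 s.

68.6 s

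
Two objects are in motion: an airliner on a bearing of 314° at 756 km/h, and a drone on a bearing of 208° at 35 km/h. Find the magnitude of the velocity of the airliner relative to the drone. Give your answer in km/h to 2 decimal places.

766.39 km/h

Taking east as x and north as y: airliner velocity = (-543.821, 525.162) km/h; drone velocity = (-16.432, -30.903) km/h.
Velocity of airliner relative to drone = (-543.821, 525.162) − (-16.432, -30.903) = (-527.389, 556.065) km/h.
Magnitude = |(-527.389, 556.065)| = 766.386 km/h.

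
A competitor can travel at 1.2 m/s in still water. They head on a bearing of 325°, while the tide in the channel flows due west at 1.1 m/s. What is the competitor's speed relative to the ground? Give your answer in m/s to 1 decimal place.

2.0 m/s

Taking east as x and north as y: velocity relative to the water = (-0.688, 0.983) m/s; the water relative to ground = (-1.100, 0.000) m/s.
Velocity relative to ground = (-0.688, 0.983) + (-1.100, 0.000) = (-1.788, 0.983) m/s.
Speed = |(-1.788, 0.983)| = 2.041 m/s.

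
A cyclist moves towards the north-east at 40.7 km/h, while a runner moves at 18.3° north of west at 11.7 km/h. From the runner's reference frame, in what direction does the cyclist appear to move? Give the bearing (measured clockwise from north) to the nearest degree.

Taking east as x and north as y: cyclist velocity = (28.779, 28.779) km/h; runner velocity = (-11.108, 3.674) km/h.
Velocity of cyclist relative to runner = (28.779, 28.779) − (-11.108, 3.674) = (39.888, 25.106) km/h.
Bearing = atan2(39.89, 25.11) = 57.81° clockwise from north.

058°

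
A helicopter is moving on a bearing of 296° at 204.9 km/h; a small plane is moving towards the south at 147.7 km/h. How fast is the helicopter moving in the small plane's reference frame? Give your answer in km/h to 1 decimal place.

Taking east as x and north as y: helicopter velocity = (-184.163, 89.822) km/h; small plane velocity = (0.000, -147.700) km/h.
Velocity of helicopter relative to small plane = (-184.163, 89.822) − (0.000, -147.700) = (-184.163, 237.522) km/h.
Magnitude = |(-184.163, 237.522)| = 300.554 km/h.

300.6 km/h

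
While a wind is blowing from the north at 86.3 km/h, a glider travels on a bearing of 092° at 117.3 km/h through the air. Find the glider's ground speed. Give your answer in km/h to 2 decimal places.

148.03 km/h

Taking east as x and north as y: velocity relative to the air = (117.229, -4.094) km/h; the air relative to ground = (0.000, -86.300) km/h.
Velocity relative to ground = (117.229, -4.094) + (0.000, -86.300) = (117.229, -90.394) km/h.
Speed = |(117.229, -90.394)| = 148.032 km/h.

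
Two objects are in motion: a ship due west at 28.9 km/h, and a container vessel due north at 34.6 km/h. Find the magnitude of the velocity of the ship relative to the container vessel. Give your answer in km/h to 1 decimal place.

45.1 km/h

Taking east as x and north as y: ship velocity = (-28.900, 0.000) km/h; container vessel velocity = (0.000, 34.600) km/h.
Velocity of ship relative to container vessel = (-28.900, 0.000) − (0.000, 34.600) = (-28.900, -34.600) km/h.
Magnitude = |(-28.900, -34.600)| = 45.082 km/h.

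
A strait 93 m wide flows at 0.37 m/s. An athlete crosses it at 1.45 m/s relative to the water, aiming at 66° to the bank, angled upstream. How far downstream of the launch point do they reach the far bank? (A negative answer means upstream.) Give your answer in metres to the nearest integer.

-15 m

Perpendicular speed = 1.325 m/s; crossing time = 93 / 1.325 = 70.208 s.
Net downstream speed = -0.220 m/s.
Drift = -0.220 × 70.208 = -15.429 m (upstream).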